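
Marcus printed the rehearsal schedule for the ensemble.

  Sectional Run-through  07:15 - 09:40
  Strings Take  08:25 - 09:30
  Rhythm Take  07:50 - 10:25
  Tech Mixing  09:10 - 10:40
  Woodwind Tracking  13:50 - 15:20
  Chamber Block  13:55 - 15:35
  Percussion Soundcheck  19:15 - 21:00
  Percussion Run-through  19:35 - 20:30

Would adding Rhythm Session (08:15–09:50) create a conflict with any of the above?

Yes — it overlaps Rhythm Take, Sectional Run-through, Strings Take, Tech Mixing

Sectional Run-through: starts 07:15 before Rhythm Session ends 09:50, and ends 09:40 after Rhythm Session starts 08:15 → overlap.
Rhythm Take: starts 07:50 before Rhythm Session ends 09:50, and ends 10:25 after Rhythm Session starts 08:15 → overlap.
Strings Take: starts 08:25 before Rhythm Session ends 09:50, and ends 09:30 after Rhythm Session starts 08:15 → overlap.
Tech Mixing: starts 09:10 before Rhythm Session ends 09:50, and ends 10:40 after Rhythm Session starts 08:15 → overlap.
Woodwind Tracking: starts 13:50 at or after Rhythm Session ends 09:50 → clear.
Chamber Block: starts 13:55 at or after Rhythm Session ends 09:50 → clear.
Percussion Soundcheck: starts 19:15 at or after Rhythm Session ends 09:50 → clear.
Percussion Run-through: starts 19:35 at or after Rhythm Session ends 09:50 → clear.
Rhythm Session overlaps Sectional Run-through, Strings Take, Rhythm Take, Tech Mixing.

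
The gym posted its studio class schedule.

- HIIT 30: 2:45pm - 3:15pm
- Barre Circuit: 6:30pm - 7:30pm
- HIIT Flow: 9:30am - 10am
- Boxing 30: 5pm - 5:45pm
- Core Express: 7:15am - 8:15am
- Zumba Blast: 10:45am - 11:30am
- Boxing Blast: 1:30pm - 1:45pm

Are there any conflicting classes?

Two intervals overlap when each starts before the other ends.
Sorted by start: Core Express, HIIT Flow, Zumba Blast, Boxing Blast, HIIT 30, Boxing 30, Barre Circuit.
HIIT Flow starts after Core Express ends — done with Core Express.
Zumba Blast starts after HIIT Flow ends — done with HIIT Flow.
Boxing Blast starts after Zumba Blast ends — done with Zumba Blast.
HIIT 30 starts after Boxing Blast ends — done with Boxing Blast.
Boxing 30 starts after HIIT 30 ends — done with HIIT 30.
Barre Circuit starts after Boxing 30 ends.
Every pair is clear; the schedule has no overlaps.

No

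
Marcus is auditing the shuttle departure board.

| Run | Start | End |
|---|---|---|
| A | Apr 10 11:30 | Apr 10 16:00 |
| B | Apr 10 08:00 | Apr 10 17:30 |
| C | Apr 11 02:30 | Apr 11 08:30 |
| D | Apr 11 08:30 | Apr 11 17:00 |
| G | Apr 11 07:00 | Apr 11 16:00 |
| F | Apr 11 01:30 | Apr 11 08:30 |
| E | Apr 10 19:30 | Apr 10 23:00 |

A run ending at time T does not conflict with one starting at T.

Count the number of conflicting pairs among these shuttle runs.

5

Two intervals overlap when each starts before the other ends.
Sorted by start: B, A, E, F, C, G, D.
A starts before B ends → B and A overlap.
E starts after B ends, so B has no further overlaps.
E starts after A ends, so A has no further overlaps.
F starts after E ends, so E has no further overlaps.
C starts before F ends → F and C overlap.
G starts before F ends → F and G overlap.
D starts exactly when F ends (back-to-back, no overlap).
G starts before C ends → C and G overlap.
D starts exactly when C ends (back-to-back, no overlap).
D starts before G ends → G and D overlap.
Overlapping pairs: A & B, C & F, C & G, D & G, F & G — 5 in total.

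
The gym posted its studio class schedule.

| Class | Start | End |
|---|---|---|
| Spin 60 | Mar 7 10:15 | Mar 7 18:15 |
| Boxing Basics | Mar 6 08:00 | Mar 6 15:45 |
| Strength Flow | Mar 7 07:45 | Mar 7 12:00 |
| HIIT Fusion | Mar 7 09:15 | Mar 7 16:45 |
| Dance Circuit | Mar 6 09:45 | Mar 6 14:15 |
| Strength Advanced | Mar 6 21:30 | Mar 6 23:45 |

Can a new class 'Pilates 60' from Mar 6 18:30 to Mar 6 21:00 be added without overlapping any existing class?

Boxing Basics: ends Mar 6 15:45 at or before Pilates 60 starts Mar 6 18:30 → clear.
Dance Circuit: ends Mar 6 14:15 at or before Pilates 60 starts Mar 6 18:30 → clear.
Strength Advanced: starts Mar 6 21:30 at or after Pilates 60 ends Mar 6 21:00 → clear.
Strength Flow: starts Mar 7 07:45 at or after Pilates 60 ends Mar 6 21:00 → clear.
HIIT Fusion: starts Mar 7 09:15 at or after Pilates 60 ends Mar 6 21:00 → clear.
Spin 60: starts Mar 7 10:15 at or after Pilates 60 ends Mar 6 21:00 → clear.

Yes — the slot is free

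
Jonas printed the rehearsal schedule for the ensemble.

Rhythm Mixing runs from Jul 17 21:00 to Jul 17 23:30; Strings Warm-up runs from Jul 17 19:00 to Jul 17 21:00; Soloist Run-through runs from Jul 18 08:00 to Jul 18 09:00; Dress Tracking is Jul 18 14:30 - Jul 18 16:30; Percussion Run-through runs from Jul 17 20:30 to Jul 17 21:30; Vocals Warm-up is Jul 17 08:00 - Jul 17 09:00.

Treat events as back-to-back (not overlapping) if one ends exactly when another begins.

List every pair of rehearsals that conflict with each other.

Sorted by start: Vocals Warm-up, Strings Warm-up, Percussion Run-through, Rhythm Mixing, Soloist Run-through, Dress Tracking.
Strings Warm-up starts after Vocals Warm-up ends, so nothing later overlaps Vocals Warm-up either.
Percussion Run-through starts before Strings Warm-up ends → Strings Warm-up and Percussion Run-through overlap.
Rhythm Mixing starts exactly when Strings Warm-up ends (back-to-back, no overlap), so nothing later overlaps Strings Warm-up either.
Rhythm Mixing starts before Percussion Run-through ends → Percussion Run-through and Rhythm Mixing overlap.
Soloist Run-through starts after Percussion Run-through ends, so nothing later overlaps Percussion Run-through either.
Soloist Run-through starts after Rhythm Mixing ends, so nothing later overlaps Rhythm Mixing either.
Dress Tracking starts after Soloist Run-through ends.

Percussion Run-through & Rhythm Mixing, Percussion Run-through & Strings Warm-up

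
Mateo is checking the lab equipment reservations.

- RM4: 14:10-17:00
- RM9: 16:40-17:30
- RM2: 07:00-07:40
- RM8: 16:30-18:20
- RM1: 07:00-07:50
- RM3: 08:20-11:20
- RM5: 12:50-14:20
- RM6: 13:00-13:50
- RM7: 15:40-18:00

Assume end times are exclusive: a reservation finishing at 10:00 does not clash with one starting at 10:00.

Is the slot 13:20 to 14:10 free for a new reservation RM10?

No — it overlaps RM5, RM6

RM1: ends 07:50 at or before RM10 starts 13:20 → clear.
RM2: ends 07:40 at or before RM10 starts 13:20 → clear.
RM3: ends 11:20 at or before RM10 starts 13:20 → clear.
RM5: starts 12:50 before RM10 ends 14:10, and ends 14:20 after RM10 starts 13:20 → overlap.
RM6: starts 13:00 before RM10 ends 14:10, and ends 13:50 after RM10 starts 13:20 → overlap.
RM4: starts 14:10 at or after RM10 ends 14:10 → clear.
RM7: starts 15:40 at or after RM10 ends 14:10 → clear.
RM8: starts 16:30 at or after RM10 ends 14:10 → clear.
RM9: starts 16:40 at or after RM10 ends 14:10 → clear.
RM10 overlaps RM5, RM6.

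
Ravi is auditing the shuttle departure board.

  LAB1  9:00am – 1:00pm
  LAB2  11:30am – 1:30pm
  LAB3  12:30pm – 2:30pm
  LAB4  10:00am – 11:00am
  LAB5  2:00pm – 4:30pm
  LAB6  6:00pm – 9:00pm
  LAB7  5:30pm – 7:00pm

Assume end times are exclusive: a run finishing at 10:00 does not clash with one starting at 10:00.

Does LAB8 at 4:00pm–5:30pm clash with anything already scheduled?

LAB1: ends 1:00pm at or before LAB8 starts 4:00pm → clear.
LAB4: ends 11:00am at or before LAB8 starts 4:00pm → clear.
LAB2: ends 1:30pm at or before LAB8 starts 4:00pm → clear.
LAB3: ends 2:30pm at or before LAB8 starts 4:00pm → clear.
LAB5: starts 2:00pm before LAB8 ends 5:30pm, and ends 4:30pm after LAB8 starts 4:00pm → overlap.
LAB7: starts 5:30pm at or after LAB8 ends 5:30pm → clear.
LAB6: starts 6:00pm at or after LAB8 ends 5:30pm → clear.
LAB8 overlaps LAB5.

Yes — it overlaps LAB5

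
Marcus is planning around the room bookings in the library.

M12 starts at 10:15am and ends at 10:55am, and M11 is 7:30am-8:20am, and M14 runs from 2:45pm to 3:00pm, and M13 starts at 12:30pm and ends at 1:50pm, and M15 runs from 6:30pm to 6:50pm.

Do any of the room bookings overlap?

Two intervals overlap when each starts before the other ends.
Sorted by start: M11, M12, M13, M14, M15.
M12 starts after M11 ends — done with M11.
M13 starts after M12 ends — done with M12.
M14 starts after M13 ends — done with M13.
M15 starts after M14 ends.
Every pair is clear; the schedule has no overlaps.

No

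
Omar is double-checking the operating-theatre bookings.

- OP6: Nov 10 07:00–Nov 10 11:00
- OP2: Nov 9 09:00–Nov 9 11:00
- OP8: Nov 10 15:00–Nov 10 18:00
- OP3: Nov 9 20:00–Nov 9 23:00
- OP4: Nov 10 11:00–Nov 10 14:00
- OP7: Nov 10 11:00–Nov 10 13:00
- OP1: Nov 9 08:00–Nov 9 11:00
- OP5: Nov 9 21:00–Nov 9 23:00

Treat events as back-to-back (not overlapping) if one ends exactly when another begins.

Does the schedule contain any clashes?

Yes

Two intervals overlap when each starts before the other ends.
Sorted by start: OP1, OP2, OP3, OP5, OP6, OP4, OP7, OP8.
OP2 starts before OP1 ends → OP1 and OP2 overlap.
That's a conflict, so the schedule is not conflict-free.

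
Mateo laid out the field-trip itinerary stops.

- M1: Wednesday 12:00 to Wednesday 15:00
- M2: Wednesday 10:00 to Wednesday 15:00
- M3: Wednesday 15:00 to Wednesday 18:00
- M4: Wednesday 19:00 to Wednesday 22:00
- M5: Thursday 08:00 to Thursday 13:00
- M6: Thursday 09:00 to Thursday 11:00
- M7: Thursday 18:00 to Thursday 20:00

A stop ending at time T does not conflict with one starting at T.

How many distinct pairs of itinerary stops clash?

Sorted by start: M2, M1, M3, M4, M5, M6, M7.
M1 starts before M2 ends → M2 and M1 overlap.
M3 starts exactly when M2 ends (back-to-back, no overlap); M2 is clear from here.
M3 starts exactly when M1 ends (back-to-back, no overlap); M1 is clear from here.
M4 starts after M3 ends; M3 is clear from here.
M5 starts after M4 ends; M4 is clear from here.
M6 starts before M5 ends → M5 and M6 overlap.
M7 starts after M5 ends.
M7 starts after M6 ends.
Overlapping pairs: M1 & M2, M5 & M6 — 2 in total.

2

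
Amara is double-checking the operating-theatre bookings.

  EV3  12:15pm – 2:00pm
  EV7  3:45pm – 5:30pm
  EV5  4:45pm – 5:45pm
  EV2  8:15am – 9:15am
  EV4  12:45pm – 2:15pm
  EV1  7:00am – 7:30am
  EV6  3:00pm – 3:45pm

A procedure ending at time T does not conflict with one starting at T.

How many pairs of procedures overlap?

Sorted by start: EV1, EV2, EV3, EV4, EV6, EV7, EV5.
EV2 starts after EV1 ends, so EV1 has no further overlaps.
EV3 starts after EV2 ends, so EV2 has no further overlaps.
EV4 starts before EV3 ends → EV3 and EV4 overlap.
EV6 starts after EV3 ends, so EV3 has no further overlaps.
EV6 starts after EV4 ends, so EV4 has no further overlaps.
EV7 starts exactly when EV6 ends (back-to-back, no overlap), so EV6 has no further overlaps.
EV5 starts before EV7 ends → EV7 and EV5 overlap.
Overlapping pairs: EV3 & EV4, EV5 & EV7 — 2 in total.

2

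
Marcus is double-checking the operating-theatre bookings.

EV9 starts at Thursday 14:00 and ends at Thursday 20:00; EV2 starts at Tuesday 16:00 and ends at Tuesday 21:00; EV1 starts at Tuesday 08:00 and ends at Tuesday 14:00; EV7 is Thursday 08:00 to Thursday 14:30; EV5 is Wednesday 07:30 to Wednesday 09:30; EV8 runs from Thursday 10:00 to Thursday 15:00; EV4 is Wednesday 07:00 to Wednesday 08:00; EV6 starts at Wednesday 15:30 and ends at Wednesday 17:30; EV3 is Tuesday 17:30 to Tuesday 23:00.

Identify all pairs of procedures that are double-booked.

Two intervals overlap when each starts before the other ends.
Sorted by start: EV1, EV2, EV3, EV4, EV5, EV6, EV7, EV8, EV9.
EV2 starts after EV1 ends, so EV1 has no further overlaps.
EV3 starts before EV2 ends → EV2 and EV3 overlap.
EV4 starts after EV2 ends, so EV2 has no further overlaps.
EV4 starts after EV3 ends, so EV3 has no further overlaps.
EV5 starts before EV4 ends → EV4 and EV5 overlap.
EV6 starts after EV4 ends, so EV4 has no further overlaps.
EV6 starts after EV5 ends, so EV5 has no further overlaps.
EV7 starts after EV6 ends, so EV6 has no further overlaps.
EV8 starts before EV7 ends → EV7 and EV8 overlap.
EV9 starts before EV7 ends → EV7 and EV9 overlap.
EV9 starts before EV8 ends → EV8 and EV9 overlap.

EV2 & EV3, EV4 & EV5, EV7 & EV8, EV7 & EV9, EV8 & EV9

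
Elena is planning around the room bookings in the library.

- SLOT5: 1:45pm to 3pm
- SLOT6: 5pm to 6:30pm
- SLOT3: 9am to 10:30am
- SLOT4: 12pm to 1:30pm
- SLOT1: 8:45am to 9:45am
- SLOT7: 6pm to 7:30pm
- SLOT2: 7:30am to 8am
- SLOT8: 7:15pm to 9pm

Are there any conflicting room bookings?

Yes

Sorted by start: SLOT2, SLOT1, SLOT3, SLOT4, SLOT5, SLOT6, SLOT7, SLOT8.
SLOT1 starts after SLOT2 ends, so SLOT2 has no further overlaps.
SLOT3 starts before SLOT1 ends → SLOT1 and SLOT3 overlap.
That's a conflict, so the schedule is not conflict-free.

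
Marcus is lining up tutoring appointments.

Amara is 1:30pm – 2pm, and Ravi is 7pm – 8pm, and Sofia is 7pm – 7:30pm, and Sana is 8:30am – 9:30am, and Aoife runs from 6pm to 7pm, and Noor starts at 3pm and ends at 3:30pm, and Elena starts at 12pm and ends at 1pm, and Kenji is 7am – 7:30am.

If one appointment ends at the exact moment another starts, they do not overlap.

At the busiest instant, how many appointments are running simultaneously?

Sort all start/end points and keep a running count:
7am start Kenji → 1
7:30am end Kenji → 0
8:30am start Sana → 1
9:30am end Sana → 0
12pm start Elena → 1
1pm end Elena → 0
1:30pm start Amara → 1
2pm end Amara → 0
3pm start Noor → 1
3:30pm end Noor → 0
6pm start Aoife → 1
7pm end Aoife → 0
7pm start Ravi → 1
7pm start Sofia → 2
7:30pm end Sofia → 1
8pm end Ravi → 0
Peak is 2, at 7pm (Ravi, Sofia).

2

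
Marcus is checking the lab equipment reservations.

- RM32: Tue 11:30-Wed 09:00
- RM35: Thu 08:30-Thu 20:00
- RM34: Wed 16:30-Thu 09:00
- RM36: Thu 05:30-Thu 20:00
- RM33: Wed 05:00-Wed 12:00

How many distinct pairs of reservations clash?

4

Sorted by start: RM32, RM33, RM34, RM36, RM35.
RM33 starts before RM32 ends → RM32 and RM33 overlap.
RM34 starts after RM32 ends — done with RM32.
RM34 starts after RM33 ends — done with RM33.
RM36 starts before RM34 ends → RM34 and RM36 overlap.
RM35 starts before RM34 ends → RM34 and RM35 overlap.
RM35 starts before RM36 ends → RM36 and RM35 overlap.
Overlapping pairs: RM32 & RM33, RM34 & RM35, RM34 & RM36, RM35 & RM36 — 4 in total.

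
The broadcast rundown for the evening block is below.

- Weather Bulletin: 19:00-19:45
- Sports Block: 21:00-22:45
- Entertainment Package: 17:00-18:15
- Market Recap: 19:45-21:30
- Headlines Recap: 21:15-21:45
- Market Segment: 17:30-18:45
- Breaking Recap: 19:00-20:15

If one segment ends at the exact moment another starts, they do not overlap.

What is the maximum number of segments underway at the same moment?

3

Walk through starts and ends in time order (an end at T is processed before a start at T):
17:00 start Entertainment Package → 1
17:30 start Market Segment → 2
18:15 end Entertainment Package → 1
18:45 end Market Segment → 0
19:00 start Breaking Recap → 1
19:00 start Weather Bulletin → 2
19:45 end Weather Bulletin → 1
19:45 start Market Recap → 2
20:15 end Breaking Recap → 1
21:00 start Sports Block → 2
21:15 start Headlines Recap → 3
21:30 end Market Recap → 2
21:45 end Headlines Recap → 1
22:45 end Sports Block → 0
Peak is 3, at 21:15 (Headlines Recap, Market Recap, Sports Block).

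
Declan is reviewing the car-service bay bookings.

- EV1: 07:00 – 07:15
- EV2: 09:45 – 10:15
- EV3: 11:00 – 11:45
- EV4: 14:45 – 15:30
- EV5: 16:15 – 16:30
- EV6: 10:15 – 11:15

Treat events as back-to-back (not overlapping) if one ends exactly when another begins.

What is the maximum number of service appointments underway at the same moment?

2

Sweep the timeline, counting +1 at each start and −1 at each end (ends before starts at a tie):
07:00 start EV1 → 1
07:15 end EV1 → 0
09:45 start EV2 → 1
10:15 end EV2 → 0
10:15 start EV6 → 1
11:00 start EV3 → 2
11:15 end EV6 → 1
11:45 end EV3 → 0
14:45 start EV4 → 1
15:30 end EV4 → 0
16:15 start EV5 → 1
16:30 end EV5 → 0
Peak is 2, at 11:00 (EV3, EV6).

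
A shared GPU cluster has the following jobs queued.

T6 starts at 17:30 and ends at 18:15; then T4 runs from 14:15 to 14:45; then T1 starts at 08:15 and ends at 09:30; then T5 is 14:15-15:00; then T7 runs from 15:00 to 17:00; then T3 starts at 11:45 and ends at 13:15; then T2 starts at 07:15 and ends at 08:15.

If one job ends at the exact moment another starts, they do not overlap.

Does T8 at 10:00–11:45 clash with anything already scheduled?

T2: ends 08:15 at or before T8 starts 10:00 → clear.
T1: ends 09:30 at or before T8 starts 10:00 → clear.
T3: starts 11:45 at or after T8 ends 11:45 → clear.
T4: starts 14:15 at or after T8 ends 11:45 → clear.
T5: starts 14:15 at or after T8 ends 11:45 → clear.
T7: starts 15:00 at or after T8 ends 11:45 → clear.
T6: starts 17:30 at or after T8 ends 11:45 → clear.

No — it doesn't clash with anything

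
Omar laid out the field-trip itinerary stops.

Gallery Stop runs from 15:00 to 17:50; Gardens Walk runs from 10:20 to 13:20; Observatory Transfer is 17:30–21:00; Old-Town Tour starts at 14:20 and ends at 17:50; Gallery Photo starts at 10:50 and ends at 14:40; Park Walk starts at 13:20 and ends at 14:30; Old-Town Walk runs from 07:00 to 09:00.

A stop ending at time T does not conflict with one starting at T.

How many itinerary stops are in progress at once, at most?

3

Walk through starts and ends in time order (an end at T is processed before a start at T):
07:00 start Old-Town Walk → 1
09:00 end Old-Town Walk → 0
10:20 start Gardens Walk → 1
10:50 start Gallery Photo → 2
13:20 end Gardens Walk → 1
13:20 start Park Walk → 2
14:20 start Old-Town Tour → 3
14:30 end Park Walk → 2
14:40 end Gallery Photo → 1
15:00 start Gallery Stop → 2
17:30 start Observatory Transfer → 3
17:50 end Gallery Stop → 2
17:50 end Old-Town Tour → 1
21:00 end Observatory Transfer → 0
Peak is 3, at 14:20 (Gallery Photo, Old-Town Tour, Park Walk).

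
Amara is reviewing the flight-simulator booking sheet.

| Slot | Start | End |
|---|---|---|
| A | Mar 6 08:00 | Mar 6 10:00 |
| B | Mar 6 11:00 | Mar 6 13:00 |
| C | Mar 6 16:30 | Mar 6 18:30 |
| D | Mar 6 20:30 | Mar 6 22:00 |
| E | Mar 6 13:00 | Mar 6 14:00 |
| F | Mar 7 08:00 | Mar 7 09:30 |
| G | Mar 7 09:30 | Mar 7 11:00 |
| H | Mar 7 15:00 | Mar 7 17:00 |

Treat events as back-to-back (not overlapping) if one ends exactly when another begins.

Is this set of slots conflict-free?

Sorted by start: A, B, E, C, D, F, G, H.
B starts after A ends, so A has no further overlaps.
E starts exactly when B ends (back-to-back, no overlap), so B has no further overlaps.
C starts after E ends, so E has no further overlaps.
D starts after C ends, so C has no further overlaps.
F starts after D ends, so D has no further overlaps.
G starts exactly when F ends (back-to-back, no overlap), so F has no further overlaps.
H starts after G ends.
Every pair is clear; the schedule has no overlaps.

Yes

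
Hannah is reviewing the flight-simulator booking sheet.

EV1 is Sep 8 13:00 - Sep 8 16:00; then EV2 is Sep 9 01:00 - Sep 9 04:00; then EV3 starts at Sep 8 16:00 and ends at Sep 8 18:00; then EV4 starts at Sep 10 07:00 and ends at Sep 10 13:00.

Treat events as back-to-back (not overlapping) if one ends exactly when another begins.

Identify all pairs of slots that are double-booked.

no overlapping pairs

Two intervals overlap when each starts before the other ends.
Sorted by start: EV1, EV3, EV2, EV4.
EV3 starts exactly when EV1 ends (back-to-back, no overlap), so nothing later overlaps EV1 either.
EV2 starts after EV3 ends, so nothing later overlaps EV3 either.
EV4 starts after EV2 ends.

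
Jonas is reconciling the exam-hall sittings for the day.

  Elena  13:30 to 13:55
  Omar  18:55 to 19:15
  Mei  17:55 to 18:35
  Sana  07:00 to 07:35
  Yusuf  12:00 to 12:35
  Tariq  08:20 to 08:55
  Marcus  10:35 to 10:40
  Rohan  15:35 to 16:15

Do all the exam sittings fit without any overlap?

Sorted by start: Sana, Tariq, Marcus, Yusuf, Elena, Rohan, Mei, Omar.
Tariq starts after Sana ends; Sana is clear from here.
Marcus starts after Tariq ends; Tariq is clear from here.
Yusuf starts after Marcus ends; Marcus is clear from here.
Elena starts after Yusuf ends; Yusuf is clear from here.
Rohan starts after Elena ends; Elena is clear from here.
Mei starts after Rohan ends; Rohan is clear from here.
Omar starts after Mei ends.
Every pair is clear; the schedule has no overlaps.

Yes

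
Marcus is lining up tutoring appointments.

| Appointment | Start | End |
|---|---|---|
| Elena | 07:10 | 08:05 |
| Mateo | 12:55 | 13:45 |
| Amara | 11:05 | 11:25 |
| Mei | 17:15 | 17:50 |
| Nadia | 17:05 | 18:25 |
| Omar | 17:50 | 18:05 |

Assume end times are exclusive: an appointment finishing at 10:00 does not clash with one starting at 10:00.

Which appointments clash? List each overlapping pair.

Mei & Nadia, Nadia & Omar

Sorted by start: Elena, Amara, Mateo, Nadia, Mei, Omar.
Amara starts after Elena ends — done with Elena.
Mateo starts after Amara ends — done with Amara.
Nadia starts after Mateo ends — done with Mateo.
Mei starts before Nadia ends → Nadia and Mei overlap.
Omar starts before Nadia ends → Nadia and Omar overlap.
Omar starts exactly when Mei ends (back-to-back, no overlap).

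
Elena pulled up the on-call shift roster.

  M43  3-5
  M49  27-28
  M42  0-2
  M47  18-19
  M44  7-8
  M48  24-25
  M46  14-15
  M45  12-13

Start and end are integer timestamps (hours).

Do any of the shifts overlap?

Sorted by start: M42, M43, M44, M45, M46, M47, M48, M49.
M43 starts after M42 ends — done with M42.
M44 starts after M43 ends — done with M43.
M45 starts after M44 ends — done with M44.
M46 starts after M45 ends — done with M45.
M47 starts after M46 ends — done with M46.
M48 starts after M47 ends — done with M47.
M49 starts after M48 ends.
Every pair is clear; the schedule has no overlaps.

No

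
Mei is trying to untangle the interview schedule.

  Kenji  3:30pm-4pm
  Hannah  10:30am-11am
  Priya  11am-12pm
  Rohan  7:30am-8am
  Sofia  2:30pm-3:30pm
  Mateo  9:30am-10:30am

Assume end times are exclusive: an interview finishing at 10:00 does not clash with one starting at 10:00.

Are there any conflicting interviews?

No

Sorted by start: Rohan, Mateo, Hannah, Priya, Sofia, Kenji.
Mateo starts after Rohan ends; Rohan is clear from here.
Hannah starts exactly when Mateo ends (back-to-back, no overlap); Mateo is clear from here.
Priya starts exactly when Hannah ends (back-to-back, no overlap); Hannah is clear from here.
Sofia starts after Priya ends; Priya is clear from here.
Kenji starts exactly when Sofia ends (back-to-back, no overlap).
Every pair is clear; the schedule has no overlaps.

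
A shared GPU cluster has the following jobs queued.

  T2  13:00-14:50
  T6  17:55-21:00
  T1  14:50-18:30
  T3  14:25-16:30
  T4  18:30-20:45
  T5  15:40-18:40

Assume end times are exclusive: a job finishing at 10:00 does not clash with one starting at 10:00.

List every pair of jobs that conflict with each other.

Sorted by start: T2, T3, T1, T5, T6, T4.
T3 starts before T2 ends → T2 and T3 overlap.
T1 starts exactly when T2 ends (back-to-back, no overlap) — done with T2.
T1 starts before T3 ends → T3 and T1 overlap.
T5 starts before T3 ends → T3 and T5 overlap.
T6 starts after T3 ends — done with T3.
T5 starts before T1 ends → T1 and T5 overlap.
T6 starts before T1 ends → T1 and T6 overlap.
T4 starts exactly when T1 ends (back-to-back, no overlap).
T6 starts before T5 ends → T5 and T6 overlap.
T4 starts before T5 ends → T5 and T4 overlap.
T4 starts before T6 ends → T6 and T4 overlap.

T1 & T3, T1 & T5, T1 & T6, T2 & T3, T3 & T5, T4 & T5, T4 & T6, T5 & T6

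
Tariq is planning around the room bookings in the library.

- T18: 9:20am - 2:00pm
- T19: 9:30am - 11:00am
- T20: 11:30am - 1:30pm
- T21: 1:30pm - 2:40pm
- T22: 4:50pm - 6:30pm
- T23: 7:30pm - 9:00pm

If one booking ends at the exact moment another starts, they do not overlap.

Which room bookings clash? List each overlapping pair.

Sorted by start: T18, T19, T20, T21, T22, T23.
T19 starts before T18 ends → T18 and T19 overlap.
T20 starts before T18 ends → T18 and T20 overlap.
T21 starts before T18 ends → T18 and T21 overlap.
T22 starts after T18 ends, so T18 has no further overlaps.
T20 starts after T19 ends, so T19 has no further overlaps.
T21 starts exactly when T20 ends (back-to-back, no overlap), so T20 has no further overlaps.
T22 starts after T21 ends, so T21 has no further overlaps.
T23 starts after T22 ends.

T18 & T19, T18 & T20, T18 & T21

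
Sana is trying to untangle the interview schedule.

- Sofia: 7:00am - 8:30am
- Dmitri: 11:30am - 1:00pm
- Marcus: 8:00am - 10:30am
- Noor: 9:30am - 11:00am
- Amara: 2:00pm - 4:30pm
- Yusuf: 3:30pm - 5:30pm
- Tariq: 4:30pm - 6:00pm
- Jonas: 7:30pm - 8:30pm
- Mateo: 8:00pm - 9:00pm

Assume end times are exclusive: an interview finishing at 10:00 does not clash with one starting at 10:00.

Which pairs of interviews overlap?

Amara & Yusuf, Jonas & Mateo, Marcus & Noor, Marcus & Sofia, Tariq & Yusuf

Sorted by start: Sofia, Marcus, Noor, Dmitri, Amara, Yusuf, Tariq, Jonas, Mateo.
Marcus starts before Sofia ends → Sofia and Marcus overlap.
Noor starts after Sofia ends — done with Sofia.
Noor starts before Marcus ends → Marcus and Noor overlap.
Dmitri starts after Marcus ends — done with Marcus.
Dmitri starts after Noor ends — done with Noor.
Amara starts after Dmitri ends — done with Dmitri.
Yusuf starts before Amara ends → Amara and Yusuf overlap.
Tariq starts exactly when Amara ends (back-to-back, no overlap) — done with Amara.
Tariq starts before Yusuf ends → Yusuf and Tariq overlap.
Jonas starts after Yusuf ends — done with Yusuf.
Jonas starts after Tariq ends — done with Tariq.
Mateo starts before Jonas ends → Jonas and Mateo overlap.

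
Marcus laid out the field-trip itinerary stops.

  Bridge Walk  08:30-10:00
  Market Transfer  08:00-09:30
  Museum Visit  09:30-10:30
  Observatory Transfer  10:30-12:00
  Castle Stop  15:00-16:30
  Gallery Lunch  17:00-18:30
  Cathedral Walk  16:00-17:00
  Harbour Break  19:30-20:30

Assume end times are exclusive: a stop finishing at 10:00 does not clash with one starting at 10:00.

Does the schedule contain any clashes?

Sorted by start: Market Transfer, Bridge Walk, Museum Visit, Observatory Transfer, Castle Stop, Cathedral Walk, Gallery Lunch, Harbour Break.
Bridge Walk starts before Market Transfer ends → Market Transfer and Bridge Walk overlap.
That's a conflict, so the schedule is not conflict-free.

Yes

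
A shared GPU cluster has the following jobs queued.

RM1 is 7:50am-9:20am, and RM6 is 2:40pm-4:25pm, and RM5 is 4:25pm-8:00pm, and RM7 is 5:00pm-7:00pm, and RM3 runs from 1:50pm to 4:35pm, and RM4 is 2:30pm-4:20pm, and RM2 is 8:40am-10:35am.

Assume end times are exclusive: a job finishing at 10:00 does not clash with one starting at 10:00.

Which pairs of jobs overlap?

Sorted by start: RM1, RM2, RM3, RM4, RM6, RM5, RM7.
RM2 starts before RM1 ends → RM1 and RM2 overlap.
RM3 starts after RM1 ends, so nothing later overlaps RM1 either.
RM3 starts after RM2 ends, so nothing later overlaps RM2 either.
RM4 starts before RM3 ends → RM3 and RM4 overlap.
RM6 starts before RM3 ends → RM3 and RM6 overlap.
RM5 starts before RM3 ends → RM3 and RM5 overlap.
RM7 starts after RM3 ends.
RM6 starts before RM4 ends → RM4 and RM6 overlap.
RM5 starts after RM4 ends, so nothing later overlaps RM4 either.
RM5 starts exactly when RM6 ends (back-to-back, no overlap), so nothing later overlaps RM6 either.
RM7 starts before RM5 ends → RM5 and RM7 overlap.

RM1 & RM2, RM3 & RM4, RM3 & RM5, RM3 & RM6, RM4 & RM6, RM5 & RM7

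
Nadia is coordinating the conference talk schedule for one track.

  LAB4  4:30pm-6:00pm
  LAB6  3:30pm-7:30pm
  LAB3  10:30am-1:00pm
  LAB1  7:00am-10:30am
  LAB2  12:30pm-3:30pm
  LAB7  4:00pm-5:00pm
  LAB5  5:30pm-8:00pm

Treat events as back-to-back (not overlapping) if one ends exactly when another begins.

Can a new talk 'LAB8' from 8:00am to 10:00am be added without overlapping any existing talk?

LAB1: starts 7:00am before LAB8 ends 10:00am, and ends 10:30am after LAB8 starts 8:00am → overlap.
LAB3: starts 10:30am at or after LAB8 ends 10:00am → clear.
LAB2: starts 12:30pm at or after LAB8 ends 10:00am → clear.
LAB6: starts 3:30pm at or after LAB8 ends 10:00am → clear.
LAB7: starts 4:00pm at or after LAB8 ends 10:00am → clear.
LAB4: starts 4:30pm at or after LAB8 ends 10:00am → clear.
LAB5: starts 5:30pm at or after LAB8 ends 10:00am → clear.
LAB8 overlaps LAB1.

No — it overlaps LAB1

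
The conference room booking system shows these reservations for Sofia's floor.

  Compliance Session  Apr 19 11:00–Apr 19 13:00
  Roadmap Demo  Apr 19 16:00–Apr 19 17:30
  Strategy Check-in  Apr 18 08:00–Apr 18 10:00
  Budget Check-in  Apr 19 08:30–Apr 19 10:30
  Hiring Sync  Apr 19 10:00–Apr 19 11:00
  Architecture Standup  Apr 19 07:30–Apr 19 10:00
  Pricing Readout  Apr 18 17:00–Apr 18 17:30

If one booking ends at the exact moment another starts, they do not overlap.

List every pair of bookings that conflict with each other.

Sorted by start: Strategy Check-in, Pricing Readout, Architecture Standup, Budget Check-in, Hiring Sync, Compliance Session, Roadmap Demo.
Pricing Readout starts after Strategy Check-in ends — done with Strategy Check-in.
Architecture Standup starts after Pricing Readout ends — done with Pricing Readout.
Budget Check-in starts before Architecture Standup ends → Architecture Standup and Budget Check-in overlap.
Hiring Sync starts exactly when Architecture Standup ends (back-to-back, no overlap) — done with Architecture Standup.
Hiring Sync starts before Budget Check-in ends → Budget Check-in and Hiring Sync overlap.
Compliance Session starts after Budget Check-in ends — done with Budget Check-in.
Compliance Session starts exactly when Hiring Sync ends (back-to-back, no overlap) — done with Hiring Sync.
Roadmap Demo starts after Compliance Session ends.

Architecture Standup & Budget Check-in, Budget Check-in & Hiring Sync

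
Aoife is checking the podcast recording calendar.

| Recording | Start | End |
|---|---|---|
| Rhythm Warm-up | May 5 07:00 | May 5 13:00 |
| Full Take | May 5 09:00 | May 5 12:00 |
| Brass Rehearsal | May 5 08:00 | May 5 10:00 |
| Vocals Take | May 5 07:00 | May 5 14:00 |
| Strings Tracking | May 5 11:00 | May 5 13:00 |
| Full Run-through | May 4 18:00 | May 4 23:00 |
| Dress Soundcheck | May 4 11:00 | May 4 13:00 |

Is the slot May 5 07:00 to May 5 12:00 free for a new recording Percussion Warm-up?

Dress Soundcheck: ends May 4 13:00 at or before Percussion Warm-up starts May 5 07:00 → clear.
Full Run-through: ends May 4 23:00 at or before Percussion Warm-up starts May 5 07:00 → clear.
Rhythm Warm-up: starts May 5 07:00 before Percussion Warm-up ends May 5 12:00, and ends May 5 13:00 after Percussion Warm-up starts May 5 07:00 → overlap.
Vocals Take: starts May 5 07:00 before Percussion Warm-up ends May 5 12:00, and ends May 5 14:00 after Percussion Warm-up starts May 5 07:00 → overlap.
Brass Rehearsal: starts May 5 08:00 before Percussion Warm-up ends May 5 12:00, and ends May 5 10:00 after Percussion Warm-up starts May 5 07:00 → overlap.
Full Take: starts May 5 09:00 before Percussion Warm-up ends May 5 12:00, and ends May 5 12:00 after Percussion Warm-up starts May 5 07:00 → overlap.
Strings Tracking: starts May 5 11:00 before Percussion Warm-up ends May 5 12:00, and ends May 5 13:00 after Percussion Warm-up starts May 5 07:00 → overlap.
Percussion Warm-up overlaps Rhythm Warm-up, Vocals Take, Strings Tracking, Full Take, Brass Rehearsal.

No — it overlaps Brass Rehearsal, Full Take, Rhythm Warm-up, Strings Tracking, Vocals Take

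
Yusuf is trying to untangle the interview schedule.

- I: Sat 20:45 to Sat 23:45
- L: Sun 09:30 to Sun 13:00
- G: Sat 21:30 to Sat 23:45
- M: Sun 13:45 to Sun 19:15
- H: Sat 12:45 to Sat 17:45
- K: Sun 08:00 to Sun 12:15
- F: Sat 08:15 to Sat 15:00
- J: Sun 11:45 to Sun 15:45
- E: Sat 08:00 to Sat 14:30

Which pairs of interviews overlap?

Sorted by start: E, F, H, I, G, K, L, J, M.
F starts before E ends → E and F overlap.
H starts before E ends → E and H overlap.
I starts after E ends — done with E.
H starts before F ends → F and H overlap.
I starts after F ends — done with F.
I starts after H ends — done with H.
G starts before I ends → I and G overlap.
K starts after I ends — done with I.
K starts after G ends — done with G.
L starts before K ends → K and L overlap.
J starts before K ends → K and J overlap.
M starts after K ends.
J starts before L ends → L and J overlap.
M starts after L ends.
M starts before J ends → J and M overlap.

E & F, E & H, F & H, G & I, J & K, J & L, J & M, K & L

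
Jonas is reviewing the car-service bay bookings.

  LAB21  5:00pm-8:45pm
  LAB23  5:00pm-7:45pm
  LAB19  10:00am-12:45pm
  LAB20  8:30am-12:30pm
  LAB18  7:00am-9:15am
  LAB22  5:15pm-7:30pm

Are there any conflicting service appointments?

Sorted by start: LAB18, LAB20, LAB19, LAB21, LAB23, LAB22.
LAB20 starts before LAB18 ends → LAB18 and LAB20 overlap.
That's a conflict, so the schedule is not conflict-free.

Yes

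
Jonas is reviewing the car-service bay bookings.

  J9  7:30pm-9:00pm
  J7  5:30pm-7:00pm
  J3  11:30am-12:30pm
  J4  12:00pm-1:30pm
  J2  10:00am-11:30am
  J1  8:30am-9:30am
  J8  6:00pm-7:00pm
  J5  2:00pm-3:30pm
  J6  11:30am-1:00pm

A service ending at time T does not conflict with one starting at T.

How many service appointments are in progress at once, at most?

3

Walk through starts and ends in time order (an end at T is processed before a start at T):
8:30am start J1 → 1
9:30am end J1 → 0
10:00am start J2 → 1
11:30am end J2 → 0
11:30am start J3 → 1
11:30am start J6 → 2
12:00pm start J4 → 3
12:30pm end J3 → 2
1:00pm end J6 → 1
1:30pm end J4 → 0
2:00pm start J5 → 1
3:30pm end J5 → 0
5:30pm start J7 → 1
6:00pm start J8 → 2
7:00pm end J7 → 1
7:00pm end J8 → 0
7:30pm start J9 → 1
9:00pm end J9 → 0
Peak is 3, at 12:00pm (J3, J4, J6).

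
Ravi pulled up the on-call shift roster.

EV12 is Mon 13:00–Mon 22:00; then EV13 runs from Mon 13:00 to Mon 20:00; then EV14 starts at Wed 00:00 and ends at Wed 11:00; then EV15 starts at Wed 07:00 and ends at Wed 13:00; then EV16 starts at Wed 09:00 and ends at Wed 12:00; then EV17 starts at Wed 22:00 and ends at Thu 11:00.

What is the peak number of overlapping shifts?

3

Walk through starts and ends in time order (an end at T is processed before a start at T):
Mon 13:00 start EV12 → 1
Mon 13:00 start EV13 → 2
Mon 20:00 end EV13 → 1
Mon 22:00 end EV12 → 0
Wed 00:00 start EV14 → 1
Wed 07:00 start EV15 → 2
Wed 09:00 start EV16 → 3
Wed 11:00 end EV14 → 2
Wed 12:00 end EV16 → 1
Wed 13:00 end EV15 → 0
Wed 22:00 start EV17 → 1
Thu 11:00 end EV17 → 0
Peak is 3, at Wed 09:00 (EV14, EV15, EV16).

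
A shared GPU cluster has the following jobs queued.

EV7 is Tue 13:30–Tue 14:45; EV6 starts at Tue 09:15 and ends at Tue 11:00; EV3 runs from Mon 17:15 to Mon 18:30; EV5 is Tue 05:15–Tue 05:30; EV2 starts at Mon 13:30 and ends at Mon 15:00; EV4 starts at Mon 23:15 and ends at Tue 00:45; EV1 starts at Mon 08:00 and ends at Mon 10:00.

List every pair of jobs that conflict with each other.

Check each pair: they overlap iff neither finishes before the other starts.
Sorted by start: EV1, EV2, EV3, EV4, EV5, EV6, EV7.
EV2 starts after EV1 ends, so EV1 has no further overlaps.
EV3 starts after EV2 ends, so EV2 has no further overlaps.
EV4 starts after EV3 ends, so EV3 has no further overlaps.
EV5 starts after EV4 ends, so EV4 has no further overlaps.
EV6 starts after EV5 ends, so EV5 has no further overlaps.
EV7 starts after EV6 ends.

no conflicts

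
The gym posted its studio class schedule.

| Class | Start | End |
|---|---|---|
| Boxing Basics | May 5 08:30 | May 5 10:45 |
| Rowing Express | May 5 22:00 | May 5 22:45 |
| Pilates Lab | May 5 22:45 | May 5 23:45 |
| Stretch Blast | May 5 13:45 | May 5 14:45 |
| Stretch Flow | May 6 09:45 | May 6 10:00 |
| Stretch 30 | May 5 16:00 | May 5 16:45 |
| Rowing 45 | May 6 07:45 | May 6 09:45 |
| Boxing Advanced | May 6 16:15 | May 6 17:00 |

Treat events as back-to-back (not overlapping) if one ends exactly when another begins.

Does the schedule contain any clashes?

Sorted by start: Boxing Basics, Stretch Blast, Stretch 30, Rowing Express, Pilates Lab, Rowing 45, Stretch Flow, Boxing Advanced.
Stretch Blast starts after Boxing Basics ends, so Boxing Basics has no further overlaps.
Stretch 30 starts after Stretch Blast ends, so Stretch Blast has no further overlaps.
Rowing Express starts after Stretch 30 ends, so Stretch 30 has no further overlaps.
Pilates Lab starts exactly when Rowing Express ends (back-to-back, no overlap), so Rowing Express has no further overlaps.
Rowing 45 starts after Pilates Lab ends, so Pilates Lab has no further overlaps.
Stretch Flow starts exactly when Rowing 45 ends (back-to-back, no overlap), so Rowing 45 has no further overlaps.
Boxing Advanced starts after Stretch Flow ends.
Every pair is clear; the schedule has no overlaps.

No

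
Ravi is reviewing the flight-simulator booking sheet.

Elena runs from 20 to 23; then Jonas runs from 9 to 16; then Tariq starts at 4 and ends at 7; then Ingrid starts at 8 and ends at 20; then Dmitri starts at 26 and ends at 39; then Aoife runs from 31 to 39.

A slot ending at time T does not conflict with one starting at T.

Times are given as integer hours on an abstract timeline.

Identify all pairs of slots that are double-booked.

Aoife & Dmitri, Ingrid & Jonas

Sorted by start: Tariq, Ingrid, Jonas, Elena, Dmitri, Aoife.
Ingrid starts after Tariq ends, so Tariq has no further overlaps.
Jonas starts before Ingrid ends → Ingrid and Jonas overlap.
Elena starts exactly when Ingrid ends (back-to-back, no overlap), so Ingrid has no further overlaps.
Elena starts after Jonas ends, so Jonas has no further overlaps.
Dmitri starts after Elena ends, so Elena has no further overlaps.
Aoife starts before Dmitri ends → Dmitri and Aoife overlap.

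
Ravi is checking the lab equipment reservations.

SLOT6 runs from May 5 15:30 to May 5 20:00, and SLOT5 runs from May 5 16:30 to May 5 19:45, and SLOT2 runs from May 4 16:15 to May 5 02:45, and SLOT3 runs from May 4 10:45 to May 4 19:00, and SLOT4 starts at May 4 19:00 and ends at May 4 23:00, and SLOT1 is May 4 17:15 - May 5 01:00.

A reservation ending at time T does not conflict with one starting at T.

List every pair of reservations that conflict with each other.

SLOT1 & SLOT2, SLOT1 & SLOT3, SLOT1 & SLOT4, SLOT2 & SLOT3, SLOT2 & SLOT4, SLOT5 & SLOT6

Two intervals overlap when each starts before the other ends.
Sorted by start: SLOT3, SLOT2, SLOT1, SLOT4, SLOT6, SLOT5.
SLOT2 starts before SLOT3 ends → SLOT3 and SLOT2 overlap.
SLOT1 starts before SLOT3 ends → SLOT3 and SLOT1 overlap.
SLOT4 starts exactly when SLOT3 ends (back-to-back, no overlap) — done with SLOT3.
SLOT1 starts before SLOT2 ends → SLOT2 and SLOT1 overlap.
SLOT4 starts before SLOT2 ends → SLOT2 and SLOT4 overlap.
SLOT6 starts after SLOT2 ends — done with SLOT2.
SLOT4 starts before SLOT1 ends → SLOT1 and SLOT4 overlap.
SLOT6 starts after SLOT1 ends — done with SLOT1.
SLOT6 starts after SLOT4 ends — done with SLOT4.
SLOT5 starts before SLOT6 ends → SLOT6 and SLOT5 overlap.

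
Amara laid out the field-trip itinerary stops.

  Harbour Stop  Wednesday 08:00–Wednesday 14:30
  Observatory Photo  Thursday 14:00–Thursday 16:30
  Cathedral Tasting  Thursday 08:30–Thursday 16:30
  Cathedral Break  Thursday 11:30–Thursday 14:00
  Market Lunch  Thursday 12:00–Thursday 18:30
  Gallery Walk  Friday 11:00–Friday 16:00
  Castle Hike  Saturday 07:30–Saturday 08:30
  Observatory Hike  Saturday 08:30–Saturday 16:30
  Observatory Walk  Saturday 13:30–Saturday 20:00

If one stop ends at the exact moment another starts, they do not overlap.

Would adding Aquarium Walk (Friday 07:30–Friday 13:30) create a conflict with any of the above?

Yes — it overlaps Gallery Walk

Harbour Stop: ends Wednesday 14:30 at or before Aquarium Walk starts Friday 07:30 → clear.
Cathedral Tasting: ends Thursday 16:30 at or before Aquarium Walk starts Friday 07:30 → clear.
Cathedral Break: ends Thursday 14:00 at or before Aquarium Walk starts Friday 07:30 → clear.
Market Lunch: ends Thursday 18:30 at or before Aquarium Walk starts Friday 07:30 → clear.
Observatory Photo: ends Thursday 16:30 at or before Aquarium Walk starts Friday 07:30 → clear.
Gallery Walk: starts Friday 11:00 before Aquarium Walk ends Friday 13:30, and ends Friday 16:00 after Aquarium Walk starts Friday 07:30 → overlap.
Castle Hike: starts Saturday 07:30 at or after Aquarium Walk ends Friday 13:30 → clear.
Observatory Hike: starts Saturday 08:30 at or after Aquarium Walk ends Friday 13:30 → clear.
Observatory Walk: starts Saturday 13:30 at or after Aquarium Walk ends Friday 13:30 → clear.
Aquarium Walk overlaps Gallery Walk.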